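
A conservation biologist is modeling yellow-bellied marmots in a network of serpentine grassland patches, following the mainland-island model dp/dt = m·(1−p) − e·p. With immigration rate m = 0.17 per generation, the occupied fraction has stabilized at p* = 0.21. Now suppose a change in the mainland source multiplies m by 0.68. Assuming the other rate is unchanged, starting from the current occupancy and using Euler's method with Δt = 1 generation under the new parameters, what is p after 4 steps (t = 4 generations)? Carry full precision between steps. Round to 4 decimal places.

Balance m(1−p*) = e·p* gives e = m(1−p*)/p* = 0.17×0.79000/0.21000 = 0.63952.
Starting from p₀ = 0.21000; update p ← p + (dp/dt)·Δt with the new parameters.
step 1: Δp = -0.04298, p = 0.16702
step 2: Δp = -0.01052, p = 0.15650
step 3: Δp = -0.00258, p = 0.15392
step 4: Δp = -0.00063, p = 0.15329

0.1533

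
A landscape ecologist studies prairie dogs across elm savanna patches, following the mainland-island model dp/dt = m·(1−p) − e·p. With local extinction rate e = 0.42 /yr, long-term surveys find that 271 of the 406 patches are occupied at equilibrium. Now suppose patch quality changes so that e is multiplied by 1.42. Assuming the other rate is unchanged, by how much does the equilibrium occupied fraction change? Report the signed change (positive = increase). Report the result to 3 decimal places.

Observed p* = 271/406 = 0.66749.
Balance m(1−p*) = e·p* gives m = e·p*/(1−p*) = 0.42×0.66749/0.33251 = 0.84312.
New p* = m/(m+e) = 0.84312/(0.84312+0.59640) = 0.58570.
Δp* = 0.58570 − 0.66749 = -0.08179.

-0.082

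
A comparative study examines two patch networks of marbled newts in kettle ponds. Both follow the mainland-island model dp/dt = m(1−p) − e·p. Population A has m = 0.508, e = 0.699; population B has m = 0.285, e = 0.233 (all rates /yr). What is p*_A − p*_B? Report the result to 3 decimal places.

-0.129

A: p*_A = m/(m+e) = 0.508/1.2070 = 0.4209.
B: p*_B = 0.285/0.5180 = 0.5502.
p*_A − p*_B = 0.4209 − 0.5502 = -0.1293.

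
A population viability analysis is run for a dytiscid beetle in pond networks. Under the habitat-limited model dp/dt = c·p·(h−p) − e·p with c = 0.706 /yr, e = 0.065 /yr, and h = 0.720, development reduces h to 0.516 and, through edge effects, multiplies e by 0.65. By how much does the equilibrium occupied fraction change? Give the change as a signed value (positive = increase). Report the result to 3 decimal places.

Before: p* = h − e/c = 0.720 − 0.065/0.706 = 0.720 − 0.0921 = 0.6279.
After: c = 0.706, e = 0.04225, h = 0.516; p* = 0.516 − 0.04225/0.706 = 0.4562.
Δp* = 0.4562 − 0.6279 = -0.1718.

-0.172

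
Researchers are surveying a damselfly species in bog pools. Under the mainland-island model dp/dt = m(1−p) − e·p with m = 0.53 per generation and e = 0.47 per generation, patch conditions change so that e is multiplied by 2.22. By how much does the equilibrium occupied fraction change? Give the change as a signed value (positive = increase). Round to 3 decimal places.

Before: p* = 0.53/(0.53+0.47) = 0.5300.
After: m = 0.53, e = 1.0434; p* = 0.53/1.5734 = 0.3369.
Δp* = 0.3369 − 0.5300 = -0.1931.

-0.193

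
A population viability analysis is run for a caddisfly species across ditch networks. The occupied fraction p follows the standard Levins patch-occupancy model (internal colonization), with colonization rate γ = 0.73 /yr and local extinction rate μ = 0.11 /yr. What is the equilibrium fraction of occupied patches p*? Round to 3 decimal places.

Setting dp/dt = 0 and dividing through by p* gives γ·(1−p*) = μ.
So p* = 1 − μ/γ = 1 − 0.11/0.73 = 1 − 0.1507 = 0.8493.

0.849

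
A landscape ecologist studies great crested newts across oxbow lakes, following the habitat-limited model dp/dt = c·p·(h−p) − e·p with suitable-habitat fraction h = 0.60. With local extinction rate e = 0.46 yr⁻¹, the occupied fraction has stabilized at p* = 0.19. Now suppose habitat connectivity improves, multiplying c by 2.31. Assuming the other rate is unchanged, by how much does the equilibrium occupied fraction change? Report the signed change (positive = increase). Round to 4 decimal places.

0.2325

Balance c(h−p*) = e gives c = e/(0.6 − 0.19000) = 0.46/0.41000 = 1.12195.
New p* = 0.6 − e/c = 0.6 − 0.46000/2.59170 = 0.42251.
Δp* = 0.42251 − 0.19000 = +0.23251.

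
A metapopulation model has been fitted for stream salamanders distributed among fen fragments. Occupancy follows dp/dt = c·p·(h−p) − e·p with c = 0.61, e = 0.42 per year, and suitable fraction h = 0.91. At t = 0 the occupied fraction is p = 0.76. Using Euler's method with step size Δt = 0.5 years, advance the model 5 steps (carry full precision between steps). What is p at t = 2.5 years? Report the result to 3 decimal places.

Update rule: p ← p + [c·p·(h−p) − e·p]·Δt with Δt = 0.5.
p: 0.76000 → 0.63517  (Δp = -0.12483)
p: 0.63517 → 0.55503  (Δp = -0.08014)
p: 0.55503 → 0.49856  (Δp = -0.05646)
p: 0.49856 → 0.45643  (Δp = -0.04213)
p: 0.45643 → 0.42372  (Δp = -0.03271)

0.424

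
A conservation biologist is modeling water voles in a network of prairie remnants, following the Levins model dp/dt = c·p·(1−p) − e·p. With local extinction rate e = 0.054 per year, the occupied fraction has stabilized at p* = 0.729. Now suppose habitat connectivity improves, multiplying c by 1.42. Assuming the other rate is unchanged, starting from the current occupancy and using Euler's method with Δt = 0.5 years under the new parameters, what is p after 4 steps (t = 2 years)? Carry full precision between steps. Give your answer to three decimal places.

Balance c(1−p*) = e gives c = e/(1 − 0.72900) = 0.054/0.27100 = 0.19926.
Starting from p₀ = 0.72900; update p ← p + (dp/dt)·Δt with the new parameters.
p: 0.72900 → 0.73727  (Δp = +0.00827)
p: 0.73727 → 0.74477  (Δp = +0.00750)
p: 0.74477 → 0.75155  (Δp = +0.00678)
p: 0.75155 → 0.75767  (Δp = +0.00612)

0.758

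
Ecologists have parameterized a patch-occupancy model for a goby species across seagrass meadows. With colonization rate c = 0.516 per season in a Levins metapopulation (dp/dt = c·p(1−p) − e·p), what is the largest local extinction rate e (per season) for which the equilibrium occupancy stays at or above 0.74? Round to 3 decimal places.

0.134

1 − e/c ≥ 0.74 ⇒ e ≤ c(1 − 0.74) = 0.516 × 0.2600.
e_max = 0.1342.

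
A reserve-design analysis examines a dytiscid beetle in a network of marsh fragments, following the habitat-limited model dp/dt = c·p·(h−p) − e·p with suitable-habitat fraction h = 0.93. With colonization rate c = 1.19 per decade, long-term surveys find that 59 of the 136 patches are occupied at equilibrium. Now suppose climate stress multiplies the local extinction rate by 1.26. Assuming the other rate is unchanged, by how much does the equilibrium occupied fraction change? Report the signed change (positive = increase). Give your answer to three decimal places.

Observed p* = 59/136 = 0.43382.
Balance c(h−p*) = e gives e = 1.19×(0.93 − 0.43382) = 0.59045.
New p* = 0.93 − e/c = 0.93 − 0.74397/1.19000 = 0.30482.
Δp* = 0.30482 − 0.43382 = -0.12900.

-0.129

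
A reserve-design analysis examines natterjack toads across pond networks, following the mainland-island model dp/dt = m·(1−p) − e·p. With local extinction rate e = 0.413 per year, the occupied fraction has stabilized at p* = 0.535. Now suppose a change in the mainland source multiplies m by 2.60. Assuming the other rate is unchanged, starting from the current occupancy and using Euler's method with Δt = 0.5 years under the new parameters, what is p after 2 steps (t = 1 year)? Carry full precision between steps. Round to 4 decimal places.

0.7428

Balance m(1−p*) = e·p* gives m = e·p*/(1−p*) = 0.413×0.53500/0.46500 = 0.47517.
Starting from p₀ = 0.53500; update p ← p + (dp/dt)·Δt with the new parameters.
step 1: Δp = +0.17676, p = 0.71176
step 2: Δp = +0.03107, p = 0.74283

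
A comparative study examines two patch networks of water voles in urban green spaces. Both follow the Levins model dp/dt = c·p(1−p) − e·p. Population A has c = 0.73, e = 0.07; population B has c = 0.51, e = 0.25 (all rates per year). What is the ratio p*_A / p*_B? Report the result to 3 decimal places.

A: p*_A = 1 − 0.07/0.73 = 0.9041.
B: p*_B = 1 − 0.25/0.51 = 0.5098.
p*_A / p*_B = 0.9041/0.5098 = 1.7734.

1.773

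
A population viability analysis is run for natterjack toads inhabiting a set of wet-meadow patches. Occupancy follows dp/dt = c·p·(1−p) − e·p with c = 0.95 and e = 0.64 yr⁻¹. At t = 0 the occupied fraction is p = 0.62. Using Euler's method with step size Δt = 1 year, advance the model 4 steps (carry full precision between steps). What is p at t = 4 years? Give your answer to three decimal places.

0.354

Update rule: p ← p + [c·p·(1−p) − e·p]·Δt with Δt = 1.
  1  |  dp/dt·Δt = -0.172980  |  p_1 = 0.447020
  2  |  dp/dt·Δt = -0.051259  |  p_2 = 0.395761
  3  |  dp/dt·Δt = -0.026109  |  p_3 = 0.369651
  4  |  dp/dt·Δt = -0.015218  |  p_4 = 0.354433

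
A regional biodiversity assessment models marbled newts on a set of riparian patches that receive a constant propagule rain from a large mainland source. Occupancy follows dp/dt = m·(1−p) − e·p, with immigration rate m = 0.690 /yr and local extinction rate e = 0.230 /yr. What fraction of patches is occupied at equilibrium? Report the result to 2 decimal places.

At equilibrium the propagule rain into empty patches balances local extinction: m(1−p*) = e·p*.
p* = m/(m+e) = 0.690/(0.690+0.230) = 0.690/0.9200 = 0.7500.

0.75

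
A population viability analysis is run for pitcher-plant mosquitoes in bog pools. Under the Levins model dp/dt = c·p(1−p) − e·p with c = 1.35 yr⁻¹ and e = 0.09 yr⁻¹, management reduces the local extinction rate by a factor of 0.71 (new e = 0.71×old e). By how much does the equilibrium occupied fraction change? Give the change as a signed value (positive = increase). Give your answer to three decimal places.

0.019

Before: p* = 1 − 0.09/1.35 = 0.9333.
After the change, c = 1.35, e = 0.0639, so p* = 1 − 0.0639/1.35 = 0.9527.
Δp* = 0.9527 − 0.9333 = +0.0193.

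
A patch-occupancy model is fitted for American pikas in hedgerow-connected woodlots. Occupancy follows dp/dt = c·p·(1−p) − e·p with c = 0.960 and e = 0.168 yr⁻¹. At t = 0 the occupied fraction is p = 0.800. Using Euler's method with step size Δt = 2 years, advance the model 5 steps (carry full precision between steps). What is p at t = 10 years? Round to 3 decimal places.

0.827

Update rule: p ← p + [c·p·(1−p) − e·p]·Δt with Δt = 2.
  1  |  dp/dt·Δt = +0.038400  |  p_1 = 0.838400
  2  |  dp/dt·Δt = -0.021570  |  p_2 = 0.816830
  3  |  dp/dt·Δt = +0.012814  |  p_3 = 0.829643
  4  |  dp/dt·Δt = -0.007396  |  p_4 = 0.822247
  5  |  dp/dt·Δt = +0.004346  |  p_5 = 0.826593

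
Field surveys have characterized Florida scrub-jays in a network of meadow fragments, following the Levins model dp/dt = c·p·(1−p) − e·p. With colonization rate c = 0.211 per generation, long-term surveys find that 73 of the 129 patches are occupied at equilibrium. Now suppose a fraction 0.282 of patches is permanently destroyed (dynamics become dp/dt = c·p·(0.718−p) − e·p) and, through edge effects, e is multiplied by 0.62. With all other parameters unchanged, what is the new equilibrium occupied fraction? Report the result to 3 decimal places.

Observed p* = 73/129 = 0.56589.
Balance c(1−p*) = e gives e = 0.211×(1 − 0.56589) = 0.09160.
New p* = 0.718 − e/c = 0.718 − 0.05679/0.21100 = 0.44885.

0.449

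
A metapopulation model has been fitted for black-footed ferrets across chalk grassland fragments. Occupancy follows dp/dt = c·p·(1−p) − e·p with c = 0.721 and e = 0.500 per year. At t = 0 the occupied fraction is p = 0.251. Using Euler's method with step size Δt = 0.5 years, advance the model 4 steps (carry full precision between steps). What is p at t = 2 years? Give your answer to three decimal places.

Update rule: p ← p + [c·p·(1−p) − e·p]·Δt with Δt = 0.5.
step 1: Δp = +0.00502, p = 0.25602
step 2: Δp = +0.00466, p = 0.26068
step 3: Δp = +0.00431, p = 0.26499
step 4: Δp = +0.00397, p = 0.26896

0.269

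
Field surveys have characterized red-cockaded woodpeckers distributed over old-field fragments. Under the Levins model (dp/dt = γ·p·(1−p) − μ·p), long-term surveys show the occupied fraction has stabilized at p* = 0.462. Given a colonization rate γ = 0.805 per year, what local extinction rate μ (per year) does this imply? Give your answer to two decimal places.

At equilibrium γ(1−p*) = μ.
μ = 0.805 × (1 − 0.462) = 0.805 × 0.5380 = 0.4331.

0.43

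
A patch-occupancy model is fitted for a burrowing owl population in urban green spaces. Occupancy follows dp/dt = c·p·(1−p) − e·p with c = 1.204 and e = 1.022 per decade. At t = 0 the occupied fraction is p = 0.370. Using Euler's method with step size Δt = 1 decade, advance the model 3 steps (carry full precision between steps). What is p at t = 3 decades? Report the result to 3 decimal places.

Update rule: p ← p + [c·p·(1−p) − e·p]·Δt with Δt = 1.
  1  |  dp/dt·Δt = -0.097488  |  p_1 = 0.272512
  2  |  dp/dt·Δt = -0.039815  |  p_2 = 0.232697
  3  |  dp/dt·Δt = -0.022843  |  p_3 = 0.209854

0.210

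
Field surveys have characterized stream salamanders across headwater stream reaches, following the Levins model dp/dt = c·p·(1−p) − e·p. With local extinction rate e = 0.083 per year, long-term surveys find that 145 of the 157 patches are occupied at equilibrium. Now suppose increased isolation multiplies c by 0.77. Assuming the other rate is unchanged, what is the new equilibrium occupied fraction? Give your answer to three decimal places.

0.901

Observed p* = 145/157 = 0.92357.
Balance c(1−p*) = e gives c = e/(1 − 0.92357) = 0.083/0.07643 = 1.08596.
New p* = 1 − e/c = 1 − 0.08300/0.83619 = 0.90074.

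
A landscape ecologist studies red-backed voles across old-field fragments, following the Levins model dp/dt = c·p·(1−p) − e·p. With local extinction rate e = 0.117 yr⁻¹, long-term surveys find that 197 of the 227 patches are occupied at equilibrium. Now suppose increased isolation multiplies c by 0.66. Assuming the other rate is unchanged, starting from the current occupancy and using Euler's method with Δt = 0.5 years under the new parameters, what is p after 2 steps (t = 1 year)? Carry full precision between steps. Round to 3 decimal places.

Observed p* = 197/227 = 0.86784.
Balance c(1−p*) = e gives c = e/(1 − 0.86784) = 0.117/0.13216 = 0.88530.
Starting from p₀ = 0.86784; update p ← p + (dp/dt)·Δt with the new parameters.
step 1: Δp = -0.01726, p = 0.85058
step 2: Δp = -0.01263, p = 0.83795

0.838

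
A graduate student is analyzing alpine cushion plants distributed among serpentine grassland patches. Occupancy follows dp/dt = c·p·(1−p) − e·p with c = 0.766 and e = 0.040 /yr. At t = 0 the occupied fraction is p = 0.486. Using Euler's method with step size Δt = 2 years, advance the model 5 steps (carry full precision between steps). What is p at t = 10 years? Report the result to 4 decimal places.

Update rule: p ← p + [c·p·(1−p) − e·p]·Δt with Δt = 2.
  1  |  dp/dt·Δt = +0.343820  |  p_1 = 0.829820
  2  |  dp/dt·Δt = +0.149962  |  p_2 = 0.979782
  3  |  dp/dt·Δt = -0.048034  |  p_3 = 0.931747
  4  |  dp/dt·Δt = +0.022886  |  p_4 = 0.954634
  5  |  dp/dt·Δt = -0.010023  |  p_5 = 0.944611

0.9446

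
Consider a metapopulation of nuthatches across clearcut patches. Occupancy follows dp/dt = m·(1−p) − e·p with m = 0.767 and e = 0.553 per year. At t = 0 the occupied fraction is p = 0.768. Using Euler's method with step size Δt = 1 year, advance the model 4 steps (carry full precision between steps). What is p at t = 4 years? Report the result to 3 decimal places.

Update rule: p ← p + [m·(1−p) − e·p]·Δt with Δt = 1.
t = 1: p = 0.76800 + (-0.24676) = 0.52124
t = 2: p = 0.52124 + (+0.07896) = 0.60020
t = 3: p = 0.60020 + (-0.02527) = 0.57493
t = 4: p = 0.57493 + (+0.00809) = 0.58302

0.583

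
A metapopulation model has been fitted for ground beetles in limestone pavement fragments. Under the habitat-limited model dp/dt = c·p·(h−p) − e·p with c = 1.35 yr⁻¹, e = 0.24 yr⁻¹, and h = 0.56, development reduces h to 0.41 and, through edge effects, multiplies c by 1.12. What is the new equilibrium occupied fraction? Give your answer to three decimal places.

0.251

Before: p* = h − e/c = 0.56 − 0.24/1.35 = 0.56 − 0.1778 = 0.3822.
After: c = 1.512, e = 0.24, h = 0.41; p* = 0.41 − 0.24/1.512 = 0.2513.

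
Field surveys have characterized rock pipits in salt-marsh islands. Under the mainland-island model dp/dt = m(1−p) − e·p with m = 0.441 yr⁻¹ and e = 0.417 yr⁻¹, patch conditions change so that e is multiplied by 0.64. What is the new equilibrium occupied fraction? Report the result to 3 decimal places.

Before: p* = 0.441/(0.441+0.417) = 0.5140.
After: m = 0.441, e = 0.26688; p* = 0.441/0.7079 = 0.6230.

0.623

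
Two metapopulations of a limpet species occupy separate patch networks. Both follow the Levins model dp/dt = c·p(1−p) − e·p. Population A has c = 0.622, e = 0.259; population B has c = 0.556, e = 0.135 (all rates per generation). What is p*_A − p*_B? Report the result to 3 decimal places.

A: p*_A = 1 − 0.259/0.622 = 0.5836.
B: p*_B = 1 − 0.135/0.556 = 0.7572.
p*_A − p*_B = 0.5836 − 0.7572 = -0.1736.

-0.174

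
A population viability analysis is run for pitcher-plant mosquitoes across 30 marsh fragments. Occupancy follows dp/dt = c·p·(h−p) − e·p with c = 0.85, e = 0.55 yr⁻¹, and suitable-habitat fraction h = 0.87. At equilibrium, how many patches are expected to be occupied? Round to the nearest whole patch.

7

p* = h − e/c = 0.87 − 0.6471 = 0.2229.
Expected occupied patches = N × p* = 30 × 0.2229 = 6.69 ≈ 7.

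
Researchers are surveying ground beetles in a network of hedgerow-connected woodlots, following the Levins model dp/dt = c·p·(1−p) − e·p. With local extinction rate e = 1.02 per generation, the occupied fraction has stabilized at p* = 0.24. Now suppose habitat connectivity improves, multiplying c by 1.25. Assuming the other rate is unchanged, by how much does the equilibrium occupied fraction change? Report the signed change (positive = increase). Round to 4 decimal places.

Balance c(1−p*) = e gives c = e/(1 − 0.24000) = 1.02/0.76000 = 1.34211.
New p* = 1 − e/c = 1 − 1.02000/1.67764 = 0.39200.
Δp* = 0.39200 − 0.24000 = +0.15200.

0.1520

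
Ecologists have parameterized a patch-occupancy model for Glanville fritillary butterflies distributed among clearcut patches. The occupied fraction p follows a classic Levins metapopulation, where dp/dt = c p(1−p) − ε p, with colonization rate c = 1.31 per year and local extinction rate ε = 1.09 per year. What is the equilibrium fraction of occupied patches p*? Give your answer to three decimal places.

At equilibrium, colonization balances extinction: c·p*·(1−p*) = ε·p*.
So p* = 1 − ε/c = 1 − 1.09/1.31 = 1 − 0.8321 = 0.1679.

0.168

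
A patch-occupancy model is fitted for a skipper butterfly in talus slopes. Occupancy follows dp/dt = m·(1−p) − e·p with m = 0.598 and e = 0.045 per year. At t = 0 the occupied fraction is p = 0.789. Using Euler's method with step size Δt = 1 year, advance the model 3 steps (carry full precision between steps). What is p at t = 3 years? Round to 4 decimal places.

Update rule: p ← p + [m·(1−p) − e·p]·Δt with Δt = 1.
p: 0.78900 → 0.87967  (Δp = +0.09067)
p: 0.87967 → 0.91204  (Δp = +0.03237)
p: 0.91204 → 0.92360  (Δp = +0.01156)

0.9236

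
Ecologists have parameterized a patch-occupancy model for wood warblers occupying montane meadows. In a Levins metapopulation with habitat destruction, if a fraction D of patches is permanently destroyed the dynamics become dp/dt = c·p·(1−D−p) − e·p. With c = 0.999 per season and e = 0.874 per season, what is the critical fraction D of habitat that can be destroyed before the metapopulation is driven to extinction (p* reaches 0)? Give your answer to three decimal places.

The nontrivial equilibrium is p* = (1−D) − e/c; extinction occurs when this hits zero.
So D_crit = 1 − e/c = 1 − 0.874/0.999 = 1 − 0.8749 = 0.1251.
Note this equals the original equilibrium occupancy — the Levins extinction-debt result.

0.125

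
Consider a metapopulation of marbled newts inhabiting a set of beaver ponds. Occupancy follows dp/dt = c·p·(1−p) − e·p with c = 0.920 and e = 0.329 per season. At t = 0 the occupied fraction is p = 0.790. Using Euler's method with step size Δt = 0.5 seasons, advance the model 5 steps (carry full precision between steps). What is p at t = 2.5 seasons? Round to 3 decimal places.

Update rule: p ← p + [c·p·(1−p) − e·p]·Δt with Δt = 0.5.
t = 0.5: p = 0.79000 + (-0.05364) = 0.73636
t = 1: p = 0.73636 + (-0.03183) = 0.70453
t = 1.5: p = 0.70453 + (-0.02014) = 0.68439
t = 2: p = 0.68439 + (-0.01322) = 0.67117
t = 2.5: p = 0.67117 + (-0.00888) = 0.66228

0.662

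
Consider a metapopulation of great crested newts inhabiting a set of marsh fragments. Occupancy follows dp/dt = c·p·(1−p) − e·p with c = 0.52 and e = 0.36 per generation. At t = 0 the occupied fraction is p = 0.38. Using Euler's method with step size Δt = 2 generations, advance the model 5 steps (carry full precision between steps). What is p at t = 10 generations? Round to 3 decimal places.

Update rule: p ← p + [c·p·(1−p) − e·p]·Δt with Δt = 2.
t = 2: p = 0.38000 + (-0.02858) = 0.35142
t = 4: p = 0.35142 + (-0.01598) = 0.33544
t = 6: p = 0.33544 + (-0.00968) = 0.32576
t = 8: p = 0.32576 + (-0.00612) = 0.31964
t = 10: p = 0.31964 + (-0.00397) = 0.31567

0.316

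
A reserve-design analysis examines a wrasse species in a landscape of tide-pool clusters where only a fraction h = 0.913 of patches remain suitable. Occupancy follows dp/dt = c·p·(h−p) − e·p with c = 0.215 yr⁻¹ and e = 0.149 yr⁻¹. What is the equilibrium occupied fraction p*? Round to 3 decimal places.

0.220

Setting dp/dt = 0 and dividing by p* gives c·(h−p*) = e.
So p* = h − e/c = 0.913 − 0.149/0.215 = 0.913 − 0.6930 = 0.2200.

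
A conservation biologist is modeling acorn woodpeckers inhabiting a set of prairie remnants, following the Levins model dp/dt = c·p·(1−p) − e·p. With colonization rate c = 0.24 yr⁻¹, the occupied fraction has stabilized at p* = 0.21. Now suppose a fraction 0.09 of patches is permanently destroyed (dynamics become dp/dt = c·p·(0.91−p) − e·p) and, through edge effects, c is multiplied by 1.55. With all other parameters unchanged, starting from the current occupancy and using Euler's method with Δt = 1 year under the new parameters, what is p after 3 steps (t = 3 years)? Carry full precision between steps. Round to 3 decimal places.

0.254

Balance c(1−p*) = e gives e = 0.24×(1 − 0.21000) = 0.18960.
Starting from p₀ = 0.21000; update p ← p + (dp/dt)·Δt with the new parameters.
  1  |  dp/dt·Δt = +0.014868  |  p_1 = 0.224868
  2  |  dp/dt·Δt = +0.014677  |  p_2 = 0.239545
  3  |  dp/dt·Δt = +0.014327  |  p_3 = 0.253872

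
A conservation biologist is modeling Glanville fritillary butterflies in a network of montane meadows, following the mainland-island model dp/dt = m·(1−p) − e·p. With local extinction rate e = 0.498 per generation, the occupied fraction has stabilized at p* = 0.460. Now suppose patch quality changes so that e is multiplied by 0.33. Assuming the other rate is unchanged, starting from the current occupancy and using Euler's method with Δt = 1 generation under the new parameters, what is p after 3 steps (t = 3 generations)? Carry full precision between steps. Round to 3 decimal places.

Balance m(1−p*) = e·p* gives m = e·p*/(1−p*) = 0.498×0.46000/0.54000 = 0.42422.
Starting from p₀ = 0.46000; update p ← p + (dp/dt)·Δt with the new parameters.
  1  |  dp/dt·Δt = +0.153484  |  p_1 = 0.613484
  2  |  dp/dt·Δt = +0.063149  |  p_2 = 0.676633
  3  |  dp/dt·Δt = +0.025982  |  p_3 = 0.702614

0.703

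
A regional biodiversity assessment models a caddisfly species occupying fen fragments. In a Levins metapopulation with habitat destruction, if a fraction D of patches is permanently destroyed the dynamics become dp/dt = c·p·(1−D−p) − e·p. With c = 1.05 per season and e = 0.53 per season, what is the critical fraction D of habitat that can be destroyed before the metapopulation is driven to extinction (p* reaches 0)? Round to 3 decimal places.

The nontrivial equilibrium is p* = (1−D) − e/c; extinction occurs when this hits zero.
So D_crit = 1 − e/c = 1 − 0.53/1.05 = 1 − 0.5048 = 0.4952.
Note this equals the original equilibrium occupancy — the Levins extinction-debt result.

0.495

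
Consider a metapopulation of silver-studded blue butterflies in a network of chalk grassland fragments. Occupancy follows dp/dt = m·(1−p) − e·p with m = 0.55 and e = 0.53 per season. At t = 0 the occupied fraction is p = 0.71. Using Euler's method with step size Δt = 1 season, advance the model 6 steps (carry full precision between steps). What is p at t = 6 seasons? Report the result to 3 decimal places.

Update rule: p ← p + [m·(1−p) − e·p]·Δt with Δt = 1.
t = 1: p = 0.71000 + (-0.21680) = 0.49320
t = 2: p = 0.49320 + (+0.01734) = 0.51054
t = 3: p = 0.51054 + (-0.00139) = 0.50916
t = 4: p = 0.50916 + (+0.00011) = 0.50927
t = 5: p = 0.50927 + (-0.00001) = 0.50926
t = 6: p = 0.50926 + (+0.00000) = 0.50926

0.509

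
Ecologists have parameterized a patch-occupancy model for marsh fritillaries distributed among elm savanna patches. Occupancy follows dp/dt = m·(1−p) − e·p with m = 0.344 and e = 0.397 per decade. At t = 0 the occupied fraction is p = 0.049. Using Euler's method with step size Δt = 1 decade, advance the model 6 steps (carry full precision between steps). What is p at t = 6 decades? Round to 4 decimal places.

0.4641

Update rule: p ← p + [m·(1−p) − e·p]·Δt with Δt = 1.
step 1: Δp = +0.30769, p = 0.35669
step 2: Δp = +0.07969, p = 0.43638
step 3: Δp = +0.02064, p = 0.45702
step 4: Δp = +0.00535, p = 0.46237
step 5: Δp = +0.00138, p = 0.46375
step 6: Δp = +0.00036, p = 0.46411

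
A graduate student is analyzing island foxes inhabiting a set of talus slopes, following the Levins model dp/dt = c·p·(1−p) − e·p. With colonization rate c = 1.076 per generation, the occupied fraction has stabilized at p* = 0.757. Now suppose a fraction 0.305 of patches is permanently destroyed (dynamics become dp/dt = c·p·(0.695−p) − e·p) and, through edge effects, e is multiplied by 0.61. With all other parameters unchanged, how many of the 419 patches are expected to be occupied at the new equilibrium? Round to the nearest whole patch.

Balance c(1−p*) = e gives e = 1.076×(1 − 0.75700) = 0.26147.
New p* = 0.695 − e/c = 0.695 − 0.15950/1.07600 = 0.54677.
Expected occupied = 419 × 0.54677 = 229.10 ≈ 229.

229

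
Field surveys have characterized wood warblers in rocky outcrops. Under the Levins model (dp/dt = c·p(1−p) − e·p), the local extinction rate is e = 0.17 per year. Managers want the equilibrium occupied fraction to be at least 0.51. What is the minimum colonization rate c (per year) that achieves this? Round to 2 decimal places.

0.35

p* = 1 − e/c ≥ 0.51 requires e/c ≤ 0.4900, i.e. c ≥ e/0.4900.
c_min = 0.17/0.4900 = 0.3469.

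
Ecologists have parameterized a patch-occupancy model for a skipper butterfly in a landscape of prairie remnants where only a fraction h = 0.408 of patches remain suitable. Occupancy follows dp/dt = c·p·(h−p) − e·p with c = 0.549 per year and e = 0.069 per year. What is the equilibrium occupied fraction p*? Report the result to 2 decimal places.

0.28

Setting dp/dt = 0 and dividing by p* gives c·(h−p*) = e.
So p* = h − e/c = 0.408 − 0.069/0.549 = 0.408 − 0.1257 = 0.2823.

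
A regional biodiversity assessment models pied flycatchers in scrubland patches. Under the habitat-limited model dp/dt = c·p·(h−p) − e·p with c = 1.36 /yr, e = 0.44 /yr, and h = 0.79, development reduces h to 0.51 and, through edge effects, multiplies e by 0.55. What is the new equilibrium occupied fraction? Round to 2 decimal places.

Before: p* = h − e/c = 0.79 − 0.44/1.36 = 0.79 − 0.3235 = 0.4665.
After: c = 1.36, e = 0.242, h = 0.51; p* = 0.51 − 0.242/1.36 = 0.3321.

0.33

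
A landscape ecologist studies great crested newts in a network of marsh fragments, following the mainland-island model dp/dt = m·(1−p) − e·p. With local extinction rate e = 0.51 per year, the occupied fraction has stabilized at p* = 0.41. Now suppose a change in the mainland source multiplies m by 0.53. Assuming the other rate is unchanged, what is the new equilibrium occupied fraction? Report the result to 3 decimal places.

0.269

Balance m(1−p*) = e·p* gives m = e·p*/(1−p*) = 0.51×0.41000/0.59000 = 0.35441.
New p* = m/(m+e) = 0.18784/(0.18784+0.51000) = 0.26917.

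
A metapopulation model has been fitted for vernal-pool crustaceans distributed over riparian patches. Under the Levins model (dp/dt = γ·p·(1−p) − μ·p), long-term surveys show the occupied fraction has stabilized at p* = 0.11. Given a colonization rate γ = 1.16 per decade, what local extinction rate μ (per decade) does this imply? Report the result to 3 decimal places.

At equilibrium γ(1−p*) = μ.
μ = 1.16 × (1 − 0.11) = 1.16 × 0.8900 = 1.0324.

1.032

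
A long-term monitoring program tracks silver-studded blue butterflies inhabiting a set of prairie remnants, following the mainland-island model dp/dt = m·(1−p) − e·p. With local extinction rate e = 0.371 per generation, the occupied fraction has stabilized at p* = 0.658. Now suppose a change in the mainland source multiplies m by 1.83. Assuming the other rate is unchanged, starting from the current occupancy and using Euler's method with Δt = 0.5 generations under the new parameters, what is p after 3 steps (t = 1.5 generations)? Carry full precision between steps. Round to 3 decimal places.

0.778

Balance m(1−p*) = e·p* gives m = e·p*/(1−p*) = 0.371×0.65800/0.34200 = 0.71380.
Starting from p₀ = 0.65800; update p ← p + (dp/dt)·Δt with the new parameters.
step 1: Δp = +0.10131, p = 0.75931
step 2: Δp = +0.01635, p = 0.77566
step 3: Δp = +0.00264, p = 0.77830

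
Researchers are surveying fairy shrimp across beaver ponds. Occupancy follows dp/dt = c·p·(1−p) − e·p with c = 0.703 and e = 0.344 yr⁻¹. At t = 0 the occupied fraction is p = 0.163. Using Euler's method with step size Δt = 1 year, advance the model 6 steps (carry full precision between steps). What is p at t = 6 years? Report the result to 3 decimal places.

Update rule: p ← p + [c·p·(1−p) − e·p]·Δt with Δt = 1.
  1  |  dp/dt·Δt = +0.039839  |  p_1 = 0.202839
  2  |  dp/dt·Δt = +0.043895  |  p_2 = 0.246734
  3  |  dp/dt·Δt = +0.045781  |  p_3 = 0.292515
  4  |  dp/dt·Δt = +0.044861  |  p_4 = 0.337375
  5  |  dp/dt·Δt = +0.041101  |  p_5 = 0.378476
  6  |  dp/dt·Δt = +0.035172  |  p_6 = 0.413648

0.414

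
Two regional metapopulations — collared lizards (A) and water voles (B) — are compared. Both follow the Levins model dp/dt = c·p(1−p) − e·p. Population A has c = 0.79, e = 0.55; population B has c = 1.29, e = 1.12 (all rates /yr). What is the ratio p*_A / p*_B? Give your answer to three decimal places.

A: p*_A = 1 − 0.55/0.79 = 0.3038.
B: p*_B = 1 − 1.12/1.29 = 0.1318.
p*_A / p*_B = 0.3038/0.1318 = 2.3053.

2.305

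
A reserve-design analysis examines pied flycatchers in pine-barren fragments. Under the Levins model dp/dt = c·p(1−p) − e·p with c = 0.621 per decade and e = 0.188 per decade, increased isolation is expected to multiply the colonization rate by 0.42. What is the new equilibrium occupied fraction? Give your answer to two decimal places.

Before: p* = 1 − 0.188/0.621 = 0.6973.
After the change, c = 0.26082, e = 0.188, so p* = 1 − 0.188/0.26082 = 0.2792.

0.28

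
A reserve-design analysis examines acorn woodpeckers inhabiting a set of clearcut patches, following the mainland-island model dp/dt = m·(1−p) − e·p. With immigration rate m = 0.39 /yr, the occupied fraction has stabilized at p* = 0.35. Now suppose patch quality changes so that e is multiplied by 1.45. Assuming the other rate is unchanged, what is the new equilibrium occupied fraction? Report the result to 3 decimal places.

0.271

Balance m(1−p*) = e·p* gives e = m(1−p*)/p* = 0.39×0.65000/0.35000 = 0.72429.
New p* = m/(m+e) = 0.39000/(0.39000+1.05022) = 0.27079.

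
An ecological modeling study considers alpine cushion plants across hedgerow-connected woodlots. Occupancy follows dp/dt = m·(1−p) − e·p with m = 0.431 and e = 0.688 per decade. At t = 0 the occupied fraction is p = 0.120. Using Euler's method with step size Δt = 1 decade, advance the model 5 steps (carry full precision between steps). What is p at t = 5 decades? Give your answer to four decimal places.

0.3852

Update rule: p ← p + [m·(1−p) − e·p]·Δt with Δt = 1.
p: 0.12000 → 0.41672  (Δp = +0.29672)
p: 0.41672 → 0.38141  (Δp = -0.03531)
p: 0.38141 → 0.38561  (Δp = +0.00420)
p: 0.38561 → 0.38511  (Δp = -0.00050)
p: 0.38511 → 0.38517  (Δp = +0.00006)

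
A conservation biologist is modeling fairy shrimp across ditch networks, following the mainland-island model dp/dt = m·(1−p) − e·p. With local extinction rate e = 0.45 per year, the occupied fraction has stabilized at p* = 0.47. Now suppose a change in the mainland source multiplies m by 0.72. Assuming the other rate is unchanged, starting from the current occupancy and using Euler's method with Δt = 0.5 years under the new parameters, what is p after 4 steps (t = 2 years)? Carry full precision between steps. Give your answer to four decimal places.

Balance m(1−p*) = e·p* gives m = e·p*/(1−p*) = 0.45×0.47000/0.53000 = 0.39906.
Starting from p₀ = 0.47000; update p ← p + (dp/dt)·Δt with the new parameters.
step 1: Δp = -0.02961, p = 0.44039
step 2: Δp = -0.01869, p = 0.42170
step 3: Δp = -0.01180, p = 0.40989
step 4: Δp = -0.00745, p = 0.40244

0.4024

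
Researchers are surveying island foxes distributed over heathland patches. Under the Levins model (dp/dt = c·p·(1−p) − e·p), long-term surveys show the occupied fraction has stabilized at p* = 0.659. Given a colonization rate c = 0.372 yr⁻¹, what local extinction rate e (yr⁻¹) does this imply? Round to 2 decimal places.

At equilibrium c(1−p*) = e.
e = 0.372 × (1 − 0.659) = 0.372 × 0.3410 = 0.1269.

0.13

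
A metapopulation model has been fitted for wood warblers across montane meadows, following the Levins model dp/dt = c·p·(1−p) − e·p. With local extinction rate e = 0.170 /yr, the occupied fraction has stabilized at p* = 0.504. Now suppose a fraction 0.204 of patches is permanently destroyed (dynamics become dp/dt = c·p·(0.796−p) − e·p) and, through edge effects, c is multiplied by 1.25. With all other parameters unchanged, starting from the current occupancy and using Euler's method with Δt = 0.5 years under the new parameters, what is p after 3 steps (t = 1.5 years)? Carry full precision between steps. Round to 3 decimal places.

0.474

Balance c(1−p*) = e gives c = e/(1 − 0.50400) = 0.170/0.49600 = 0.34274.
Starting from p₀ = 0.50400; update p ← p + (dp/dt)·Δt with the new parameters.
  1  |  dp/dt·Δt = -0.011315  |  p_1 = 0.492685
  2  |  dp/dt·Δt = -0.009866  |  p_2 = 0.482819
  3  |  dp/dt·Δt = -0.008648  |  p_3 = 0.474171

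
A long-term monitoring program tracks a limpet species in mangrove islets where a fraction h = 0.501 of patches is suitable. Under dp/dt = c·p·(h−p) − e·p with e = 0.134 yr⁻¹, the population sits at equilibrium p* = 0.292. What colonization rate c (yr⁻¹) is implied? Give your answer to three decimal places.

0.641

At equilibrium c(h−p*) = e, so c = e/(h−p*).
c = 0.134/(0.501 − 0.292) = 0.134/0.2090 = 0.6411.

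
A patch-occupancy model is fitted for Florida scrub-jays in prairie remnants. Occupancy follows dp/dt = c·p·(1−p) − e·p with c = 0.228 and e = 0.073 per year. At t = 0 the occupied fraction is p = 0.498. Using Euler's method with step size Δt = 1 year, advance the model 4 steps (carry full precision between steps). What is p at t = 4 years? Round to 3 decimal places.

0.571

Update rule: p ← p + [c·p·(1−p) − e·p]·Δt with Δt = 1.
p: 0.49800 → 0.51865  (Δp = +0.02065)
p: 0.51865 → 0.53770  (Δp = +0.01906)
p: 0.53770 → 0.55513  (Δp = +0.01742)
p: 0.55513 → 0.57091  (Δp = +0.01578)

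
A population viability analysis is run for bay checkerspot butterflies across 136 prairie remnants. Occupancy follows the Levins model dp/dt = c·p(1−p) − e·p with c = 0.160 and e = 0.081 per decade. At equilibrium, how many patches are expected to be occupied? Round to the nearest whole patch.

p* = 1 − e/c = 1 − 0.081/0.160 = 0.4938.
Expected occupied patches = N × p* = 136 × 0.4938 = 67.15 ≈ 67.

67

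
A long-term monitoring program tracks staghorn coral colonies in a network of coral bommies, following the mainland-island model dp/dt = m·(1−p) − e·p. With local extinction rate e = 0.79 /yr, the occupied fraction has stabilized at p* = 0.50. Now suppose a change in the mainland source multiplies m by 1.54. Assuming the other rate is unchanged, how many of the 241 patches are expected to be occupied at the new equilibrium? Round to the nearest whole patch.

Balance m(1−p*) = e·p* gives m = e·p*/(1−p*) = 0.79×0.50000/0.50000 = 0.79000.
New p* = m/(m+e) = 1.21660/(1.21660+0.79000) = 0.60630.
Expected occupied = 241 × 0.60630 = 146.12 ≈ 146.

146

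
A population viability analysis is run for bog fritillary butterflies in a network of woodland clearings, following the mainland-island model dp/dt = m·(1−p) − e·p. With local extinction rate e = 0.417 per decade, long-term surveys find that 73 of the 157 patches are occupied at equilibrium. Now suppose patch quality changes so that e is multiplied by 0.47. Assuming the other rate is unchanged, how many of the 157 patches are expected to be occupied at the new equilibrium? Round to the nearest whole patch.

Observed p* = 73/157 = 0.46497.
Balance m(1−p*) = e·p* gives m = e·p*/(1−p*) = 0.417×0.46497/0.53503 = 0.36240.
New p* = m/(m+e) = 0.36240/(0.36240+0.19599) = 0.64901.
Expected occupied = 157 × 0.64901 = 101.89 ≈ 102.

102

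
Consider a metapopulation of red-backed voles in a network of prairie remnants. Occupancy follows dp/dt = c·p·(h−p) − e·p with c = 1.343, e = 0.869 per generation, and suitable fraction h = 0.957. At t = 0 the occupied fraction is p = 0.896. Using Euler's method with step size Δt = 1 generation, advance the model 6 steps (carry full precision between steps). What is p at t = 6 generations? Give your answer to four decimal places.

Update rule: p ← p + [c·p·(h−p) − e·p]·Δt with Δt = 1.
t = 1: p = 0.89600 + (-0.70522) = 0.19078
t = 2: p = 0.19078 + (+0.03053) = 0.22131
t = 3: p = 0.22131 + (+0.02634) = 0.24765
t = 4: p = 0.24765 + (+0.02072) = 0.26837
t = 5: p = 0.26837 + (+0.01498) = 0.28335
t = 6: p = 0.28335 + (+0.01012) = 0.29347

0.2935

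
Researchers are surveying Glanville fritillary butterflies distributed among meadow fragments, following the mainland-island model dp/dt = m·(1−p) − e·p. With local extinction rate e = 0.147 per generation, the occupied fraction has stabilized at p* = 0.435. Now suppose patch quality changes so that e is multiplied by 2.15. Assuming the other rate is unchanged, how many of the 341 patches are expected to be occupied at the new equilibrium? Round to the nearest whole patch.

90

Balance m(1−p*) = e·p* gives m = e·p*/(1−p*) = 0.147×0.43500/0.56500 = 0.11318.
New p* = m/(m+e) = 0.11318/(0.11318+0.31605) = 0.26368.
Expected occupied = 341 × 0.26368 = 89.91 ≈ 90.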